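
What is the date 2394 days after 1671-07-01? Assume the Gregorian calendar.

January 19, 1678

+366 (one year; includes Feb 29, 1672) → Jul 1, 1672 (2028 left).
+365 (one year) → Jul 1, 1673 (1663 left).
+365 (one year) → Jul 1, 1674 (1298 left).
+365 (one year) → Jul 1, 1675 (933 left).
+366 (one year; includes Feb 29, 1676) → Jul 1, 1676 (567 left).
+365 (one year) → Jul 1, 1677 (202 left).
Jul has 31 days: +31 → Aug 1, 1677 (171 left).
Aug has 31 days: +31 → Sep 1, 1677 (140 left).
Sep has 30 days: +30 → Oct 1, 1677 (110 left).
Oct has 31 days: +31 → Nov 1, 1677 (79 left).
Nov has 30 days: +30 → Dec 1, 1677 (49 left).
Dec has 31 days: +31 → Jan 1, 1678 (18 left).
+18 → Jan 19, 1678.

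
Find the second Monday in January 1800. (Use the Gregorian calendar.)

January 13, 1800

January 1, 1800 is a Wednesday.
The first Monday is therefore January 6 (5 days later).
The second Monday is 6 + 1×7 = January 13.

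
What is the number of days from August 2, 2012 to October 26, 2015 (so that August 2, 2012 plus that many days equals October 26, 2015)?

Aug 2, 2012 → Aug 2, 2013: 365 days.
Aug 2, 2013 → Aug 2, 2014: 365 days.
Aug 2, 2014 → Aug 2, 2015: 365 days.
Aug 2, 2015 → Sep 2, 2015: 31 days (August has 31).
Sep 2, 2015 → Oct 2, 2015: 30 days (September has 30).
Oct 2, 2015 → Oct 26, 2015: 24 days.
Total: 1180 days.

1180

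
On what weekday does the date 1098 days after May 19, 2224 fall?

Tuesday

May 19, 2224 is a Wednesday.
1098 mod 7 = 6, so 1098 days after a Wednesday is Wednesday + 6 = Tuesday.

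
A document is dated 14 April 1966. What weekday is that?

Doomsday rule: the anchor day for the 1900s is Wednesday. For year 66: 66÷12 = 5 r 6, and 6÷4 = 1, so 5+6+1 = 12.
Wednesday + 12 ≡ Monday — that's 1966's doomsday.
In April the doomsday date is Apr 4.
Apr 14 is 10 days after Apr 4; 10 mod 7 = 3, so Monday + 3 = Thursday.

Thursday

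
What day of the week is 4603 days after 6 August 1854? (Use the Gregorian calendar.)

First find the weekday of Aug 6, 1854. Doomsday rule: the anchor day for the 1800s is Friday. For year 54: 54÷12 = 4 r 6, and 6÷4 = 1, so 4+6+1 = 11.
Friday + 11 ≡ Tuesday — that's 1854's doomsday.
In August the doomsday date is Aug 8.
Aug 6 is 2 days before Aug 8; 2 mod 7 = 2, so Tuesday − 2 = Sunday.
4603 mod 7 = 4, so 4603 days after a Sunday is Sunday + 4 = Thursday.

Thursday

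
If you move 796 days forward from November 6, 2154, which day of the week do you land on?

Monday

First find the weekday of Nov 6, 2154. Doomsday rule: the anchor day for the 2100s is Sunday. For year 54: 54÷12 = 4 r 6, and 6÷4 = 1, so 4+6+1 = 11.
Sunday + 11 ≡ Thursday — that's 2154's doomsday.
In November the doomsday date is Nov 7.
Nov 6 is 1 day before Nov 7; 1 mod 7 = 1, so Thursday − 1 = Wednesday.
796 mod 7 = 5, so 796 days after a Wednesday is Wednesday + 5 = Monday.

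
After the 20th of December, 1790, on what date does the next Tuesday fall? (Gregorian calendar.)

Dec 20, 1790 is a Monday.
From Monday to the next Tuesday is 1 day.
Dec 20, 1790 + 1 = Dec 21, 1790.

December 21, 1790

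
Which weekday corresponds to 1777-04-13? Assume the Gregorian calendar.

Doomsday rule: the anchor day for the 1700s is Sunday. For year 77: 77÷12 = 6 r 5, and 5÷4 = 1, so 6+5+1 = 12.
Sunday + 12 ≡ Friday — that's 1777's doomsday.
In April the doomsday date is Apr 4.
Apr 13 is 9 days after Apr 4; 9 mod 7 = 2, so Friday + 2 = Sunday.

Sunday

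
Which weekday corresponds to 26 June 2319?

Thursday

Doomsday rule: the anchor day for the 2300s is Wednesday. For year 19: 19÷12 = 1 r 7, and 7÷4 = 1, so 1+7+1 = 9.
Wednesday + 9 ≡ Friday — that's 2319's doomsday.
In June the doomsday date is Jun 6.
Jun 26 is 20 days after Jun 6; 20 mod 7 = 6, so Friday + 6 = Thursday.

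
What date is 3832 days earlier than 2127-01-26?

July 30, 2116

−365 (one year) → Jan 26, 2126 (3467 left).
−365 (one year) → Jan 26, 2125 (3102 left).
−366 (one year; includes Feb 29, 2124) → Jan 26, 2124 (2736 left).
−365 (one year) → Jan 26, 2123 (2371 left).
−365 (one year) → Jan 26, 2122 (2006 left).
−365 (one year) → Jan 26, 2121 (1641 left).
−366 (one year; includes Feb 29, 2120) → Jan 26, 2120 (1275 left).
−365 (one year) → Jan 26, 2119 (910 left).
−365 (one year) → Jan 26, 2118 (545 left).
−365 (one year) → Jan 26, 2117 (180 left).
−26 → Dec 31, 2116 (end of Dec, 31 days; 154 left).
−31 → Nov 30, 2116 (end of Nov, 30 days; 123 left).
−30 → Oct 31, 2116 (end of Oct, 31 days; 93 left).
−31 → Sep 30, 2116 (end of Sep, 30 days; 62 left).
−30 → Aug 31, 2116 (end of Aug, 31 days; 32 left).
−31 → Jul 31, 2116 (end of Jul, 31 days; 1 left).
−1 → Jul 30, 2116.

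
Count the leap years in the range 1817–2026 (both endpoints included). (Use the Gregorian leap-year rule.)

51

Multiples of 4 in [1817,2026]: 52.
Of those, multiples of 100: 2 (not leap unless ÷400).
Multiples of 400: 1.
Leap years = 52 − 2 + 1 = 51.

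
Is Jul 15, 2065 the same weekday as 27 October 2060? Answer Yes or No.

Yes

From Oct 27, 2060 to Jul 15, 2065 is 1722 days.
1722 mod 7 = 0, so they are the same weekday.
(Oct 27, 2060 is a Wednesday; Jul 15, 2065 is a Wednesday.)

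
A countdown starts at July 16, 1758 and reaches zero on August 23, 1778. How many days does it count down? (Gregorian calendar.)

Jul 16, 1758 → Jul 16, 1759: 365 days.
Jul 16, 1759 → Jul 16, 1760: 366 days (Feb 29, 1760 is in that span).
Jul 16, 1760 → Jul 16, 1761: 365 days.
Jul 16, 1761 → Jul 16, 1762: 365 days.
Jul 16, 1762 → Jul 16, 1763: 365 days.
Jul 16, 1763 → Jul 16, 1764: 366 days (Feb 29, 1764 is in that span).
Jul 16, 1764 → Jul 16, 1765: 365 days.
Jul 16, 1765 → Jul 16, 1766: 365 days.
Jul 16, 1766 → Jul 16, 1767: 365 days.
Jul 16, 1767 → Jul 16, 1768: 366 days (Feb 29, 1768 is in that span).
Jul 16, 1768 → Jul 16, 1769: 365 days.
Jul 16, 1769 → Jul 16, 1770: 365 days.
Jul 16, 1770 → Jul 16, 1771: 365 days.
Jul 16, 1771 → Jul 16, 1772: 366 days (Feb 29, 1772 is in that span).
Jul 16, 1772 → Jul 16, 1773: 365 days.
Jul 16, 1773 → Jul 16, 1774: 365 days.
Jul 16, 1774 → Jul 16, 1775: 365 days.
Jul 16, 1775 → Jul 16, 1776: 366 days (Feb 29, 1776 is in that span).
Jul 16, 1776 → Jul 16, 1777: 365 days.
Jul 16, 1777 → Jul 16, 1778: 365 days.
Jul 16, 1778 → Aug 16, 1778: 31 days (July has 31).
Aug 16, 1778 → Aug 23, 1778: 7 days.
Total: 7343 days.

7343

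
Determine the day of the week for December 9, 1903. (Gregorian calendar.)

January 1, 1903 is a Thursday.
Jan 1, 1903 → Feb 1, 1903: 31 days (January has 31).
Feb 1, 1903 → Mar 1, 1903: 28 days (February has 28).
Mar 1, 1903 → Apr 1, 1903: 31 days (March has 31).
Apr 1, 1903 → May 1, 1903: 30 days (April has 30).
May 1, 1903 → Jun 1, 1903: 31 days (May has 31).
Jun 1, 1903 → Jul 1, 1903: 30 days (June has 30).
Jul 1, 1903 → Aug 1, 1903: 31 days (July has 31).
Aug 1, 1903 → Sep 1, 1903: 31 days (August has 31).
Sep 1, 1903 → Oct 1, 1903: 30 days (September has 30).
Oct 1, 1903 → Nov 1, 1903: 31 days (October has 31).
Nov 1, 1903 → Dec 1, 1903: 30 days (November has 30).
Dec 1, 1903 → Dec 9, 1903: 8 days.
Total: 342 days.
342 mod 7 = 6, so Thursday + 6 = Wednesday.

Wednesday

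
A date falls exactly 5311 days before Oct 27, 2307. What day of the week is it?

Oct 27, 2307 is a Sunday.
5311 mod 7 = 5, so 5311 days before a Sunday is Sunday − 5 = Tuesday.

Tuesday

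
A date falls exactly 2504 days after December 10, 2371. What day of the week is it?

Wednesday

Dec 10, 2371 is a Friday.
2504 mod 7 = 5, so 2504 days after a Friday is Friday + 5 = Wednesday.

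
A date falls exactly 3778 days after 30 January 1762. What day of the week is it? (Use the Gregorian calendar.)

Jan 30, 1762 is a Saturday.
3778 mod 7 = 5, so 3778 days after a Saturday is Saturday + 5 = Thursday.

Thursday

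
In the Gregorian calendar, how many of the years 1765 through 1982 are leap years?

Multiples of 4 in [1765,1982]: 54.
Of those, multiples of 100: 2 (not leap unless ÷400).
Multiples of 400: 0.
Leap years = 54 − 2 + 0 = 52.

52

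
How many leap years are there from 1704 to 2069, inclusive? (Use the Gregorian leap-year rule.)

Multiples of 4 in [1704,2069]: 92.
Of those, multiples of 100: 3 (not leap unless ÷400).
Multiples of 400: 1.
Leap years = 92 − 3 + 1 = 90.

90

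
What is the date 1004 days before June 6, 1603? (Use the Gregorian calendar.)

−365 (one year) → Jun 6, 1602 (639 left).
−365 (one year) → Jun 6, 1601 (274 left).
−6 → May 31, 1601 (end of May, 31 days; 268 left).
−31 → Apr 30, 1601 (end of Apr, 30 days; 237 left).
−30 → Mar 31, 1601 (end of Mar, 31 days; 207 left).
−31 → Feb 28, 1601 (end of Feb, 28 days; 176 left).
−28 → Jan 31, 1601 (end of Jan, 31 days; 148 left).
−31 → Dec 31, 1600 (end of Dec, 31 days; 117 left).
−31 → Nov 30, 1600 (end of Nov, 30 days; 86 left).
−30 → Oct 31, 1600 (end of Oct, 31 days; 56 left).
−31 → Sep 30, 1600 (end of Sep, 30 days; 25 left).
−25 → Sep 5, 1600.

September 5, 1600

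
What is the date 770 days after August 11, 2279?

September 19, 2281

+366 (one year; includes Feb 29, 2280) → Aug 11, 2280 (404 left).
+365 (one year) → Aug 11, 2281 (39 left).
Aug has 31 days: +21 → Sep 1, 2281 (18 left).
+18 → Sep 19, 2281.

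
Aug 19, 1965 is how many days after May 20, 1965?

May 20, 1965 → Jun 20, 1965: 31 days (May has 31).
Jun 20, 1965 → Jul 20, 1965: 30 days (June has 30).
Jul 20, 1965 → Aug 19, 1965: 30 days.
Total: 91 days.

91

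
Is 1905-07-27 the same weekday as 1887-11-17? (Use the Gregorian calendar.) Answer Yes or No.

From Nov 17, 1887 to Jul 27, 1905 is 6461 days.
6461 mod 7 = 0, so they are the same weekday.
(Nov 17, 1887 is a Thursday; Jul 27, 1905 is a Thursday.)

Yes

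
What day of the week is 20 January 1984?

Friday

Doomsday rule: the anchor day for the 1900s is Wednesday. For year 84: 84÷12 = 7 r 0, and 0÷4 = 0, so 7+0+0 = 7.
Wednesday + 7 ≡ Wednesday — that's 1984's doomsday.
In January the doomsday date is Jan 4 (1984 is a leap year (divisible by 4)).
Jan 20 is 16 days after Jan 4; 16 mod 7 = 2, so Wednesday + 2 = Friday.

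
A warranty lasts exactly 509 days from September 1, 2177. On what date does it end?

+365 (one year) → Sep 1, 2178 (144 left).
Sep has 30 days: +30 → Oct 1, 2178 (114 left).
Oct has 31 days: +31 → Nov 1, 2178 (83 left).
Nov has 30 days: +30 → Dec 1, 2178 (53 left).
Dec has 31 days: +31 → Jan 1, 2179 (22 left).
+22 → Jan 23, 2179.

January 23, 2179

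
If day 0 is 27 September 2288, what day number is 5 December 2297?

3356

Sep 27, 2288 → Sep 27, 2289: 365 days.
Sep 27, 2289 → Sep 27, 2290: 365 days.
Sep 27, 2290 → Sep 27, 2291: 365 days.
Sep 27, 2291 → Sep 27, 2292: 366 days (Feb 29, 2292 is in that span).
Sep 27, 2292 → Sep 27, 2293: 365 days.
Sep 27, 2293 → Sep 27, 2294: 365 days.
Sep 27, 2294 → Sep 27, 2295: 365 days.
Sep 27, 2295 → Sep 27, 2296: 366 days (Feb 29, 2296 is in that span).
Sep 27, 2296 → Sep 27, 2297: 365 days.
Sep 27, 2297 → Oct 27, 2297: 30 days (September has 30).
Oct 27, 2297 → Nov 27, 2297: 31 days (October has 31).
Nov 27, 2297 → Dec 5, 2297: 8 days.
Total: 3356 days.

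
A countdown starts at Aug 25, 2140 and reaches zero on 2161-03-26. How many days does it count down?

Aug 25, 2140 → Aug 25, 2141: 365 days.
Aug 25, 2141 → Aug 25, 2142: 365 days.
Aug 25, 2142 → Aug 25, 2143: 365 days.
Aug 25, 2143 → Aug 25, 2144: 366 days (Feb 29, 2144 is in that span).
Aug 25, 2144 → Aug 25, 2145: 365 days.
Aug 25, 2145 → Aug 25, 2146: 365 days.
Aug 25, 2146 → Aug 25, 2147: 365 days.
Aug 25, 2147 → Aug 25, 2148: 366 days (Feb 29, 2148 is in that span).
Aug 25, 2148 → Aug 25, 2149: 365 days.
Aug 25, 2149 → Aug 25, 2150: 365 days.
Aug 25, 2150 → Aug 25, 2151: 365 days.
Aug 25, 2151 → Aug 25, 2152: 366 days (Feb 29, 2152 is in that span).
Aug 25, 2152 → Aug 25, 2153: 365 days.
Aug 25, 2153 → Aug 25, 2154: 365 days.
Aug 25, 2154 → Aug 25, 2155: 365 days.
Aug 25, 2155 → Aug 25, 2156: 366 days (Feb 29, 2156 is in that span).
Aug 25, 2156 → Aug 25, 2157: 365 days.
Aug 25, 2157 → Aug 25, 2158: 365 days.
Aug 25, 2158 → Aug 25, 2159: 365 days.
Aug 25, 2159 → Aug 25, 2160: 366 days (Feb 29, 2160 is in that span).
Aug 25, 2160 → Sep 25, 2160: 31 days (August has 31).
Sep 25, 2160 → Oct 25, 2160: 30 days (September has 30).
Oct 25, 2160 → Nov 25, 2160: 31 days (October has 31).
Nov 25, 2160 → Dec 25, 2160: 30 days (November has 30).
Dec 25, 2160 → Jan 25, 2161: 31 days (December has 31).
Jan 25, 2161 → Feb 25, 2161: 31 days (January has 31).
Feb 25, 2161 → Mar 25, 2161: 28 days (February has 28).
Mar 25, 2161 → Mar 26, 2161: 1 days.
Total: 7518 days.

7518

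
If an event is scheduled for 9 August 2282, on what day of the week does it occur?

Doomsday rule: the anchor day for the 2200s is Friday. For year 82: 82÷12 = 6 r 10, and 10÷4 = 2, so 6+10+2 = 18.
Friday + 18 ≡ Tuesday — that's 2282's doomsday.
In August the doomsday date is Aug 8.
Aug 9 is 1 day after Aug 8; 1 mod 7 = 1, so Tuesday + 1 = Wednesday.

Wednesday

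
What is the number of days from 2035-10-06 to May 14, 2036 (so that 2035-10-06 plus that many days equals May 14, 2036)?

Oct 6, 2035 → Nov 6, 2035: 31 days (October has 31).
Nov 6, 2035 → Dec 6, 2035: 30 days (November has 30).
Dec 6, 2035 → Jan 6, 2036: 31 days (December has 31).
Jan 6, 2036 → Feb 6, 2036: 31 days (January has 31).
Feb 6, 2036 → Mar 6, 2036: 29 days (February has 29).
Mar 6, 2036 → Apr 6, 2036: 31 days (March has 31).
Apr 6, 2036 → May 6, 2036: 30 days (April has 30).
May 6, 2036 → May 14, 2036: 8 days.
Total: 221 days.

221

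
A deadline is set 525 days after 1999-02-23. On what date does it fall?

August 1, 2000

+365 (one year) → Feb 23, 2000 (160 left).
Feb has 29 days: +7 → Mar 1, 2000 (153 left).
Mar has 31 days: +31 → Apr 1, 2000 (122 left).
Apr has 30 days: +30 → May 1, 2000 (92 left).
May has 31 days: +31 → Jun 1, 2000 (61 left).
Jun has 30 days: +30 → Jul 1, 2000 (31 left).
Jul has 31 days: +31 → Aug 1, 2000 (0 left).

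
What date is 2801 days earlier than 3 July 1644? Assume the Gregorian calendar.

November 1, 1636

−366 (one year; includes Feb 29, 1644) → Jul 3, 1643 (2435 left).
−365 (one year) → Jul 3, 1642 (2070 left).
−365 (one year) → Jul 3, 1641 (1705 left).
−365 (one year) → Jul 3, 1640 (1340 left).
−366 (one year; includes Feb 29, 1640) → Jul 3, 1639 (974 left).
−365 (one year) → Jul 3, 1638 (609 left).
−365 (one year) → Jul 3, 1637 (244 left).
−3 → Jun 30, 1637 (end of Jun, 30 days; 241 left).
−30 → May 31, 1637 (end of May, 31 days; 211 left).
−31 → Apr 30, 1637 (end of Apr, 30 days; 180 left).
−30 → Mar 31, 1637 (end of Mar, 31 days; 150 left).
−31 → Feb 28, 1637 (end of Feb, 28 days; 119 left).
−28 → Jan 31, 1637 (end of Jan, 31 days; 91 left).
−31 → Dec 31, 1636 (end of Dec, 31 days; 60 left).
−31 → Nov 30, 1636 (end of Nov, 30 days; 29 left).
−29 → Nov 1, 1636.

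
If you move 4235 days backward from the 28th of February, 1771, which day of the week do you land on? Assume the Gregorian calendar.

First find the weekday of Feb 28, 1771. Doomsday rule: the anchor day for the 1700s is Sunday. For year 71: 71÷12 = 5 r 11, and 11÷4 = 2, so 5+11+2 = 18.
Sunday + 18 ≡ Thursday — that's 1771's doomsday.
In February the doomsday date is Feb 28 (1771 is not a leap year).
Feb 28 is the doomsday itself: Thursday.
4235 mod 7 = 0, so 4235 days before a Thursday is Thursday − 0 = Thursday.

Thursday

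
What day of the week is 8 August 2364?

Saturday

Doomsday rule: the anchor day for the 2300s is Wednesday. For year 64: 64÷12 = 5 r 4, and 4÷4 = 1, so 5+4+1 = 10.
Wednesday + 10 ≡ Saturday — that's 2364's doomsday.
In August the doomsday date is Aug 8.
Aug 8 is the doomsday itself: Saturday.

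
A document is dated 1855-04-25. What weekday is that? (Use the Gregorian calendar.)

Wednesday

Doomsday rule: the anchor day for the 1800s is Friday. For year 55: 55÷12 = 4 r 7, and 7÷4 = 1, so 4+7+1 = 12.
Friday + 12 ≡ Wednesday — that's 1855's doomsday.
In April the doomsday date is Apr 4.
Apr 25 is 21 days after Apr 4; 21 mod 7 = 0, so Wednesday + 0 = Wednesday.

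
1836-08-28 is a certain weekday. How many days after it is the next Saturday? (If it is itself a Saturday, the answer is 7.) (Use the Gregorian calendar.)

6

Aug 28, 1836 is a Sunday.
From Sunday to the next Saturday is 6 days.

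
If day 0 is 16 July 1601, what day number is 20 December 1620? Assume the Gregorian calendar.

7097

Jul 16, 1601 → Jul 16, 1602: 365 days.
Jul 16, 1602 → Jul 16, 1603: 365 days.
Jul 16, 1603 → Jul 16, 1604: 366 days (Feb 29, 1604 is in that span).
Jul 16, 1604 → Jul 16, 1605: 365 days.
Jul 16, 1605 → Jul 16, 1606: 365 days.
Jul 16, 1606 → Jul 16, 1607: 365 days.
Jul 16, 1607 → Jul 16, 1608: 366 days (Feb 29, 1608 is in that span).
Jul 16, 1608 → Jul 16, 1609: 365 days.
Jul 16, 1609 → Jul 16, 1610: 365 days.
Jul 16, 1610 → Jul 16, 1611: 365 days.
Jul 16, 1611 → Jul 16, 1612: 366 days (Feb 29, 1612 is in that span).
Jul 16, 1612 → Jul 16, 1613: 365 days.
Jul 16, 1613 → Jul 16, 1614: 365 days.
Jul 16, 1614 → Jul 16, 1615: 365 days.
Jul 16, 1615 → Jul 16, 1616: 366 days (Feb 29, 1616 is in that span).
Jul 16, 1616 → Jul 16, 1617: 365 days.
Jul 16, 1617 → Jul 16, 1618: 365 days.
Jul 16, 1618 → Jul 16, 1619: 365 days.
Jul 16, 1619 → Jul 16, 1620: 366 days (Feb 29, 1620 is in that span).
Jul 16, 1620 → Aug 16, 1620: 31 days (July has 31).
Aug 16, 1620 → Sep 16, 1620: 31 days (August has 31).
Sep 16, 1620 → Oct 16, 1620: 30 days (September has 30).
Oct 16, 1620 → Nov 16, 1620: 31 days (October has 31).
Nov 16, 1620 → Dec 16, 1620: 30 days (November has 30).
Dec 16, 1620 → Dec 20, 1620: 4 days.
Total: 7097 days.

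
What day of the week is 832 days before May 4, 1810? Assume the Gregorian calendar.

May 4, 1810 is a Friday.
832 mod 7 = 6, so 832 days before a Friday is Friday − 6 = Saturday.

Saturday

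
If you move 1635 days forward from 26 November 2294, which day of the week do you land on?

Nov 26, 2294 is a Monday.
1635 mod 7 = 4, so 1635 days after a Monday is Monday + 4 = Friday.

Friday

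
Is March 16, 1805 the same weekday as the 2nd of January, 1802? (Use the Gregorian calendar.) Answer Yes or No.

Yes

From Jan 2, 1802 to Mar 16, 1805 is 1169 days.
1169 mod 7 = 0, so they are the same weekday.
(Jan 2, 1802 is a Saturday; Mar 16, 1805 is a Saturday.)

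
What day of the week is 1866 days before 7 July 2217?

Thursday

First find the weekday of Jul 7, 2217. Doomsday rule: the anchor day for the 2200s is Friday. For year 17: 17÷12 = 1 r 5, and 5÷4 = 1, so 1+5+1 = 7.
Friday + 7 ≡ Friday — that's 2217's doomsday.
In July the doomsday date is Jul 11.
Jul 7 is 4 days before Jul 11; 4 mod 7 = 4, so Friday − 4 = Monday.
1866 mod 7 = 4, so 1866 days before a Monday is Monday − 4 = Thursday.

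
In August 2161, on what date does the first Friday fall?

August 7, 2161

August 1, 2161 is a Saturday.
The first Friday is therefore August 7 (6 days later).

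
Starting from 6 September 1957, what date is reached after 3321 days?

October 10, 1966

+365 (one year) → Sep 6, 1958 (2956 left).
+365 (one year) → Sep 6, 1959 (2591 left).
+366 (one year; includes Feb 29, 1960) → Sep 6, 1960 (2225 left).
+365 (one year) → Sep 6, 1961 (1860 left).
+365 (one year) → Sep 6, 1962 (1495 left).
+365 (one year) → Sep 6, 1963 (1130 left).
+366 (one year; includes Feb 29, 1964) → Sep 6, 1964 (764 left).
+365 (one year) → Sep 6, 1965 (399 left).
Sep has 30 days: +25 → Oct 1, 1965 (374 left).
Oct has 31 days: +31 → Nov 1, 1965 (343 left).
Nov has 30 days: +30 → Dec 1, 1965 (313 left).
Dec has 31 days: +31 → Jan 1, 1966 (282 left).
Jan has 31 days: +31 → Feb 1, 1966 (251 left).
Feb has 28 days: +28 → Mar 1, 1966 (223 left).
Mar has 31 days: +31 → Apr 1, 1966 (192 left).
Apr has 30 days: +30 → May 1, 1966 (162 left).
May has 31 days: +31 → Jun 1, 1966 (131 left).
Jun has 30 days: +30 → Jul 1, 1966 (101 left).
Jul has 31 days: +31 → Aug 1, 1966 (70 left).
Aug has 31 days: +31 → Sep 1, 1966 (39 left).
Sep has 30 days: +30 → Oct 1, 1966 (9 left).
+9 → Oct 10, 1966.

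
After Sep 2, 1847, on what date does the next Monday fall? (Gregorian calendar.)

September 6, 1847

Sep 2, 1847 is a Thursday.
From Thursday to the next Monday is 4 days.
Sep 2, 1847 + 4 = Sep 6, 1847.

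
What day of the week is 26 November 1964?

Doomsday rule: the anchor day for the 1900s is Wednesday. For year 64: 64÷12 = 5 r 4, and 4÷4 = 1, so 5+4+1 = 10.
Wednesday + 10 ≡ Saturday — that's 1964's doomsday.
In November the doomsday date is Nov 7.
Nov 26 is 19 days after Nov 7; 19 mod 7 = 5, so Saturday + 5 = Thursday.

Thursday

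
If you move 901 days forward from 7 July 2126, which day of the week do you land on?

First find the weekday of Jul 7, 2126. Doomsday rule: the anchor day for the 2100s is Sunday. For year 26: 26÷12 = 2 r 2, and 2÷4 = 0, so 2+2+0 = 4.
Sunday + 4 ≡ Thursday — that's 2126's doomsday.
In July the doomsday date is Jul 11.
Jul 7 is 4 days before Jul 11; 4 mod 7 = 4, so Thursday − 4 = Sunday.
901 mod 7 = 5, so 901 days after a Sunday is Sunday + 5 = Friday.

Friday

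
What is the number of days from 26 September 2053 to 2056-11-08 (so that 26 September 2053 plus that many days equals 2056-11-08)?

1139

Sep 26, 2053 → Sep 26, 2054: 365 days.
Sep 26, 2054 → Sep 26, 2055: 365 days.
Sep 26, 2055 → Sep 26, 2056: 366 days (Feb 29, 2056 is in that span).
Sep 26, 2056 → Oct 26, 2056: 30 days (September has 30).
Oct 26, 2056 → Nov 8, 2056: 13 days.
Total: 1139 days.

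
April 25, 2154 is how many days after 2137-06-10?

6163

Jun 10, 2137 → Jun 10, 2138: 365 days.
Jun 10, 2138 → Jun 10, 2139: 365 days.
Jun 10, 2139 → Jun 10, 2140: 366 days (Feb 29, 2140 is in that span).
Jun 10, 2140 → Jun 10, 2141: 365 days.
Jun 10, 2141 → Jun 10, 2142: 365 days.
Jun 10, 2142 → Jun 10, 2143: 365 days.
Jun 10, 2143 → Jun 10, 2144: 366 days (Feb 29, 2144 is in that span).
Jun 10, 2144 → Jun 10, 2145: 365 days.
Jun 10, 2145 → Jun 10, 2146: 365 days.
Jun 10, 2146 → Jun 10, 2147: 365 days.
Jun 10, 2147 → Jun 10, 2148: 366 days (Feb 29, 2148 is in that span).
Jun 10, 2148 → Jun 10, 2149: 365 days.
Jun 10, 2149 → Jun 10, 2150: 365 days.
Jun 10, 2150 → Jun 10, 2151: 365 days.
Jun 10, 2151 → Jun 10, 2152: 366 days (Feb 29, 2152 is in that span).
Jun 10, 2152 → Jun 10, 2153: 365 days.
Jun 10, 2153 → Jul 10, 2153: 30 days (June has 30).
Jul 10, 2153 → Aug 10, 2153: 31 days (July has 31).
Aug 10, 2153 → Sep 10, 2153: 31 days (August has 31).
Sep 10, 2153 → Oct 10, 2153: 30 days (September has 30).
Oct 10, 2153 → Nov 10, 2153: 31 days (October has 31).
Nov 10, 2153 → Dec 10, 2153: 30 days (November has 30).
Dec 10, 2153 → Jan 10, 2154: 31 days (December has 31).
Jan 10, 2154 → Feb 10, 2154: 31 days (January has 31).
Feb 10, 2154 → Mar 10, 2154: 28 days (February has 28).
Mar 10, 2154 → Apr 10, 2154: 31 days (March has 31).
Apr 10, 2154 → Apr 25, 2154: 15 days.
Total: 6163 days.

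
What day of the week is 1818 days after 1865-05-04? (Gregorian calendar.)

Tuesday

First find the weekday of May 4, 1865. Doomsday rule: the anchor day for the 1800s is Friday. For year 65: 65÷12 = 5 r 5, and 5÷4 = 1, so 5+5+1 = 11.
Friday + 11 ≡ Tuesday — that's 1865's doomsday.
In May the doomsday date is May 9.
May 4 is 5 days before May 9; 5 mod 7 = 5, so Tuesday − 5 = Thursday.
1818 mod 7 = 5, so 1818 days after a Thursday is Thursday + 5 = Tuesday.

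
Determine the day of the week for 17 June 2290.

Tuesday

Doomsday rule: the anchor day for the 2200s is Friday. For year 90: 90÷12 = 7 r 6, and 6÷4 = 1, so 7+6+1 = 14.
Friday + 14 ≡ Friday — that's 2290's doomsday.
In June the doomsday date is Jun 6.
Jun 17 is 11 days after Jun 6; 11 mod 7 = 4, so Friday + 4 = Tuesday.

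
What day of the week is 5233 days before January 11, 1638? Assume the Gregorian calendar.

First find the weekday of Jan 11, 1638. Doomsday rule: the anchor day for the 1600s is Tuesday. For year 38: 38÷12 = 3 r 2, and 2÷4 = 0, so 3+2+0 = 5.
Tuesday + 5 ≡ Sunday — that's 1638's doomsday.
In January the doomsday date is Jan 3 (1638 is not a leap year).
Jan 11 is 8 days after Jan 3; 8 mod 7 = 1, so Sunday + 1 = Monday.
5233 mod 7 = 4, so 5233 days before a Monday is Monday − 4 = Thursday.

Thursday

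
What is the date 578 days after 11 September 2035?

+366 (one year; includes Feb 29, 2036) → Sep 11, 2036 (212 left).
Sep has 30 days: +20 → Oct 1, 2036 (192 left).
Oct has 31 days: +31 → Nov 1, 2036 (161 left).
Nov has 30 days: +30 → Dec 1, 2036 (131 left).
Dec has 31 days: +31 → Jan 1, 2037 (100 left).
Jan has 31 days: +31 → Feb 1, 2037 (69 left).
Feb has 28 days: +28 → Mar 1, 2037 (41 left).
Mar has 31 days: +31 → Apr 1, 2037 (10 left).
+10 → Apr 11, 2037.

April 11, 2037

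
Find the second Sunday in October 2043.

October 1, 2043 is a Thursday.
The first Sunday is therefore October 4 (3 days later).
The second Sunday is 4 + 1×7 = October 11.

October 11, 2043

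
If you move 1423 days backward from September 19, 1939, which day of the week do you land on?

First find the weekday of Sep 19, 1939. Doomsday rule: the anchor day for the 1900s is Wednesday. For year 39: 39÷12 = 3 r 3, and 3÷4 = 0, so 3+3+0 = 6.
Wednesday + 6 ≡ Tuesday — that's 1939's doomsday.
In September the doomsday date is Sep 5.
Sep 19 is 14 days after Sep 5; 14 mod 7 = 0, so Tuesday + 0 = Tuesday.
1423 mod 7 = 2, so 1423 days before a Tuesday is Tuesday − 2 = Sunday.

Sunday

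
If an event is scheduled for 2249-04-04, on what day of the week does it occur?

Wednesday

Doomsday rule: the anchor day for the 2200s is Friday. For year 49: 49÷12 = 4 r 1, and 1÷4 = 0, so 4+1+0 = 5.
Friday + 5 ≡ Wednesday — that's 2249's doomsday.
In April the doomsday date is Apr 4.
Apr 4 is the doomsday itself: Wednesday.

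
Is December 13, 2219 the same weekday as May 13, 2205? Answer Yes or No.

Yes

From May 13, 2205 to Dec 13, 2219 is 5327 days.
5327 mod 7 = 0, so they are the same weekday.
(May 13, 2205 is a Monday; Dec 13, 2219 is a Monday.)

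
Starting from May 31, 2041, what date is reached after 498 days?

+365 (one year) → May 31, 2042 (133 left).
May has 31 days: +1 → Jun 1, 2042 (132 left).
Jun has 30 days: +30 → Jul 1, 2042 (102 left).
Jul has 31 days: +31 → Aug 1, 2042 (71 left).
Aug has 31 days: +31 → Sep 1, 2042 (40 left).
Sep has 30 days: +30 → Oct 1, 2042 (10 left).
+10 → Oct 11, 2042.

October 11, 2042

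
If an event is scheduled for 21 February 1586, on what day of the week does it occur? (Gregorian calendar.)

Doomsday rule: the anchor day for the 1500s is Wednesday. For year 86: 86÷12 = 7 r 2, and 2÷4 = 0, so 7+2+0 = 9.
Wednesday + 9 ≡ Friday — that's 1586's doomsday.
In February the doomsday date is Feb 28 (1586 is not a leap year).
Feb 21 is 7 days before Feb 28; 7 mod 7 = 0, so Friday − 0 = Friday.

Friday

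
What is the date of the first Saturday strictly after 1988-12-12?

Dec 12, 1988 is a Monday.
From Monday to the next Saturday is 5 days.
Dec 12, 1988 + 5 = Dec 17, 1988.

December 17, 1988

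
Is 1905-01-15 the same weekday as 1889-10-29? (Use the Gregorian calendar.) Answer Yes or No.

No

From Oct 29, 1889 to Jan 15, 1905 is 5556 days.
5556 mod 7 = 5, so they are different weekdays.
(Oct 29, 1889 is a Tuesday; Jan 15, 1905 is a Sunday.)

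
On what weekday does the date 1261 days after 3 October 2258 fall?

Oct 3, 2258 is a Sunday.
1261 mod 7 = 1, so 1261 days after a Sunday is Sunday + 1 = Monday.

Monday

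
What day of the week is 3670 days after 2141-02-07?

Thursday

Feb 7, 2141 is a Tuesday.
3670 mod 7 = 2, so 3670 days after a Tuesday is Tuesday + 2 = Thursday.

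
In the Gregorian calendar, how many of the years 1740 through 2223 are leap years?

117

Multiples of 4 in [1740,2223]: 121.
Of those, multiples of 100: 5 (not leap unless ÷400).
Multiples of 400: 1.
Leap years = 121 − 5 + 1 = 117.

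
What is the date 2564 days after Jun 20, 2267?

+366 (one year; includes Feb 29, 2268) → Jun 20, 2268 (2198 left).
+365 (one year) → Jun 20, 2269 (1833 left).
+365 (one year) → Jun 20, 2270 (1468 left).
+365 (one year) → Jun 20, 2271 (1103 left).
+366 (one year; includes Feb 29, 2272) → Jun 20, 2272 (737 left).
+365 (one year) → Jun 20, 2273 (372 left).
Jun has 30 days: +11 → Jul 1, 2273 (361 left).
Jul has 31 days: +31 → Aug 1, 2273 (330 left).
Aug has 31 days: +31 → Sep 1, 2273 (299 left).
Sep has 30 days: +30 → Oct 1, 2273 (269 left).
Oct has 31 days: +31 → Nov 1, 2273 (238 left).
Nov has 30 days: +30 → Dec 1, 2273 (208 left).
Dec has 31 days: +31 → Jan 1, 2274 (177 left).
Jan has 31 days: +31 → Feb 1, 2274 (146 left).
Feb has 28 days: +28 → Mar 1, 2274 (118 left).
Mar has 31 days: +31 → Apr 1, 2274 (87 left).
Apr has 30 days: +30 → May 1, 2274 (57 left).
May has 31 days: +31 → Jun 1, 2274 (26 left).
+26 → Jun 27, 2274.

June 27, 2274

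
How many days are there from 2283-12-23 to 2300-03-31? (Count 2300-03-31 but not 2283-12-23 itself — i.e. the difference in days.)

Dec 23, 2283 → Dec 23, 2284: 366 days (Feb 29, 2284 is in that span).
Dec 23, 2284 → Dec 23, 2285: 365 days.
Dec 23, 2285 → Dec 23, 2286: 365 days.
Dec 23, 2286 → Dec 23, 2287: 365 days.
Dec 23, 2287 → Dec 23, 2288: 366 days (Feb 29, 2288 is in that span).
Dec 23, 2288 → Dec 23, 2289: 365 days.
Dec 23, 2289 → Dec 23, 2290: 365 days.
Dec 23, 2290 → Dec 23, 2291: 365 days.
Dec 23, 2291 → Dec 23, 2292: 366 days (Feb 29, 2292 is in that span).
Dec 23, 2292 → Dec 23, 2293: 365 days.
Dec 23, 2293 → Dec 23, 2294: 365 days.
Dec 23, 2294 → Dec 23, 2295: 365 days.
Dec 23, 2295 → Dec 23, 2296: 366 days (Feb 29, 2296 is in that span).
Dec 23, 2296 → Dec 23, 2297: 365 days.
Dec 23, 2297 → Dec 23, 2298: 365 days.
Dec 23, 2298 → Dec 23, 2299: 365 days.
Dec 23, 2299 → Jan 23, 2300: 31 days (December has 31).
Jan 23, 2300 → Feb 23, 2300: 31 days (January has 31).
Feb 23, 2300 → Mar 23, 2300: 28 days (February has 28).
Mar 23, 2300 → Mar 31, 2300: 8 days.
Total: 5942 days.

5942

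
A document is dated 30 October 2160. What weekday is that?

Thursday

Doomsday rule: the anchor day for the 2100s is Sunday. For year 60: 60÷12 = 5 r 0, and 0÷4 = 0, so 5+0+0 = 5.
Sunday + 5 ≡ Friday — that's 2160's doomsday.
In October the doomsday date is Oct 10.
Oct 30 is 20 days after Oct 10; 20 mod 7 = 6, so Friday + 6 = Thursday.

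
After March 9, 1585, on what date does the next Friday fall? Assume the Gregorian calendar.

March 15, 1585

Mar 9, 1585 is a Saturday.
From Saturday to the next Friday is 6 days.
Mar 9, 1585 + 6 = Mar 15, 1585.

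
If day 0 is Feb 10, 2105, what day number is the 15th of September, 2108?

1313

Feb 10, 2105 → Feb 10, 2106: 365 days.
Feb 10, 2106 → Feb 10, 2107: 365 days.
Feb 10, 2107 → Feb 10, 2108: 365 days.
Feb 10, 2108 → Mar 10, 2108: 29 days (February has 29).
Mar 10, 2108 → Apr 10, 2108: 31 days (March has 31).
Apr 10, 2108 → May 10, 2108: 30 days (April has 30).
May 10, 2108 → Jun 10, 2108: 31 days (May has 31).
Jun 10, 2108 → Jul 10, 2108: 30 days (June has 30).
Jul 10, 2108 → Aug 10, 2108: 31 days (July has 31).
Aug 10, 2108 → Sep 10, 2108: 31 days (August has 31).
Sep 10, 2108 → Sep 15, 2108: 5 days.
Total: 1313 days.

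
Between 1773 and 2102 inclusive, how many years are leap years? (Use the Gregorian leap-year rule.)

79

Multiples of 4 in [1773,2102]: 82.
Of those, multiples of 100: 4 (not leap unless ÷400).
Multiples of 400: 1.
Leap years = 82 − 4 + 1 = 79.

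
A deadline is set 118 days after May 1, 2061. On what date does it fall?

May has 31 days: +31 → Jun 1, 2061 (87 left).
Jun has 30 days: +30 → Jul 1, 2061 (57 left).
Jul has 31 days: +31 → Aug 1, 2061 (26 left).
+26 → Aug 27, 2061.

August 27, 2061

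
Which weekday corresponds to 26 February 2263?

Doomsday rule: the anchor day for the 2200s is Friday. For year 63: 63÷12 = 5 r 3, and 3÷4 = 0, so 5+3+0 = 8.
Friday + 8 ≡ Saturday — that's 2263's doomsday.
In February the doomsday date is Feb 28 (2263 is not a leap year).
Feb 26 is 2 days before Feb 28; 2 mod 7 = 2, so Saturday − 2 = Thursday.

Thursday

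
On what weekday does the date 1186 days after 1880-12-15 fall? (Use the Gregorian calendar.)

Saturday

Dec 15, 1880 is a Wednesday.
1186 mod 7 = 3, so 1186 days after a Wednesday is Wednesday + 3 = Saturday.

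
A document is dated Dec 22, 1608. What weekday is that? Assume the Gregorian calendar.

Doomsday rule: the anchor day for the 1600s is Tuesday. For year 08: 8÷12 = 0 r 8, and 8÷4 = 2, so 0+8+2 = 10.
Tuesday + 10 ≡ Friday — that's 1608's doomsday.
In December the doomsday date is Dec 12.
Dec 22 is 10 days after Dec 12; 10 mod 7 = 3, so Friday + 3 = Monday.

Monday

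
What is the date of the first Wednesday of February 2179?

February 3, 2179

February 1, 2179 is a Monday.
The first Wednesday is therefore February 3 (2 days later).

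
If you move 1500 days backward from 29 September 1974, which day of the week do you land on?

Friday

First find the weekday of Sep 29, 1974. Doomsday rule: the anchor day for the 1900s is Wednesday. For year 74: 74÷12 = 6 r 2, and 2÷4 = 0, so 6+2+0 = 8.
Wednesday + 8 ≡ Thursday — that's 1974's doomsday.
In September the doomsday date is Sep 5.
Sep 29 is 24 days after Sep 5; 24 mod 7 = 3, so Thursday + 3 = Sunday.
1500 mod 7 = 2, so 1500 days before a Sunday is Sunday − 2 = Friday.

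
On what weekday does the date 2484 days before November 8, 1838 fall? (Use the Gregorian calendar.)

Nov 8, 1838 is a Thursday.
2484 mod 7 = 6, so 2484 days before a Thursday is Thursday − 6 = Friday.

Friday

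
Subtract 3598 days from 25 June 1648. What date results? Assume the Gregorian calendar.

−366 (one year; includes Feb 29, 1648) → Jun 25, 1647 (3232 left).
−365 (one year) → Jun 25, 1646 (2867 left).
−365 (one year) → Jun 25, 1645 (2502 left).
−365 (one year) → Jun 25, 1644 (2137 left).
−366 (one year; includes Feb 29, 1644) → Jun 25, 1643 (1771 left).
−365 (one year) → Jun 25, 1642 (1406 left).
−365 (one year) → Jun 25, 1641 (1041 left).
−365 (one year) → Jun 25, 1640 (676 left).
−366 (one year; includes Feb 29, 1640) → Jun 25, 1639 (310 left).
−25 → May 31, 1639 (end of May, 31 days; 285 left).
−31 → Apr 30, 1639 (end of Apr, 30 days; 254 left).
−30 → Mar 31, 1639 (end of Mar, 31 days; 224 left).
−31 → Feb 28, 1639 (end of Feb, 28 days; 193 left).
−28 → Jan 31, 1639 (end of Jan, 31 days; 165 left).
−31 → Dec 31, 1638 (end of Dec, 31 days; 134 left).
−31 → Nov 30, 1638 (end of Nov, 30 days; 103 left).
−30 → Oct 31, 1638 (end of Oct, 31 days; 73 left).
−31 → Sep 30, 1638 (end of Sep, 30 days; 42 left).
−30 → Aug 31, 1638 (end of Aug, 31 days; 12 left).
−12 → Aug 19, 1638.

August 19, 1638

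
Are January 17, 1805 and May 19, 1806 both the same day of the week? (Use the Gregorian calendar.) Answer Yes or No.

From Jan 17, 1805 to May 19, 1806 is 487 days.
487 mod 7 = 4, so they are different weekdays.
(Jan 17, 1805 is a Thursday; May 19, 1806 is a Monday.)

No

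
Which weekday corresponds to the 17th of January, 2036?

January 1, 2036 is a Tuesday.
Jan 1, 2036 → Jan 17, 2036: 16 days.
Total: 16 days.
16 mod 7 = 2, so Tuesday + 2 = Thursday.

Thursday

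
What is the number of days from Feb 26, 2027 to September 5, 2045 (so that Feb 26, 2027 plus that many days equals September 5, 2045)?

6766

Feb 26, 2027 → Feb 26, 2028: 365 days.
Feb 26, 2028 → Feb 26, 2029: 366 days (Feb 29, 2028 is in that span).
Feb 26, 2029 → Feb 26, 2030: 365 days.
Feb 26, 2030 → Feb 26, 2031: 365 days.
Feb 26, 2031 → Feb 26, 2032: 365 days.
Feb 26, 2032 → Feb 26, 2033: 366 days (Feb 29, 2032 is in that span).
Feb 26, 2033 → Feb 26, 2034: 365 days.
Feb 26, 2034 → Feb 26, 2035: 365 days.
Feb 26, 2035 → Feb 26, 2036: 365 days.
Feb 26, 2036 → Feb 26, 2037: 366 days (Feb 29, 2036 is in that span).
Feb 26, 2037 → Feb 26, 2038: 365 days.
Feb 26, 2038 → Feb 26, 2039: 365 days.
Feb 26, 2039 → Feb 26, 2040: 365 days.
Feb 26, 2040 → Feb 26, 2041: 366 days (Feb 29, 2040 is in that span).
Feb 26, 2041 → Feb 26, 2042: 365 days.
Feb 26, 2042 → Feb 26, 2043: 365 days.
Feb 26, 2043 → Feb 26, 2044: 365 days.
Feb 26, 2044 → Feb 26, 2045: 366 days (Feb 29, 2044 is in that span).
Feb 26, 2045 → Mar 26, 2045: 28 days (February has 28).
Mar 26, 2045 → Apr 26, 2045: 31 days (March has 31).
Apr 26, 2045 → May 26, 2045: 30 days (April has 30).
May 26, 2045 → Jun 26, 2045: 31 days (May has 31).
Jun 26, 2045 → Jul 26, 2045: 30 days (June has 30).
Jul 26, 2045 → Aug 26, 2045: 31 days (July has 31).
Aug 26, 2045 → Sep 5, 2045: 10 days.
Total: 6766 days.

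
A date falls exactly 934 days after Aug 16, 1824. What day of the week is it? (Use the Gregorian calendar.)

Aug 16, 1824 is a Monday.
934 mod 7 = 3, so 934 days after a Monday is Monday + 3 = Thursday.

Thursday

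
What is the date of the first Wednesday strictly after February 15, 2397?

February 19, 2397

Feb 15, 2397 is a Saturday.
From Saturday to the next Wednesday is 4 days.
Feb 15, 2397 + 4 = Feb 19, 2397.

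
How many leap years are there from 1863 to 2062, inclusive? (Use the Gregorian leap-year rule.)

Multiples of 4 in [1863,2062]: 50.
Of those, multiples of 100: 2 (not leap unless ÷400).
Multiples of 400: 1.
Leap years = 50 − 2 + 1 = 49.

49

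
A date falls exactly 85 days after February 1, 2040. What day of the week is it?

First find the weekday of Feb 1, 2040. Doomsday rule: the anchor day for the 2000s is Tuesday. For year 40: 40÷12 = 3 r 4, and 4÷4 = 1, so 3+4+1 = 8.
Tuesday + 8 ≡ Wednesday — that's 2040's doomsday.
In February the doomsday date is Feb 29 (2040 is a leap year (divisible by 4)).
Feb 1 is 28 days before Feb 29; 28 mod 7 = 0, so Wednesday − 0 = Wednesday.
85 mod 7 = 1, so 85 days after a Wednesday is Wednesday + 1 = Thursday.

Thursday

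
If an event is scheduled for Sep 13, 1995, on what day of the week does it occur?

Doomsday rule: the anchor day for the 1900s is Wednesday. For year 95: 95÷12 = 7 r 11, and 11÷4 = 2, so 7+11+2 = 20.
Wednesday + 20 ≡ Tuesday — that's 1995's doomsday.
In September the doomsday date is Sep 5.
Sep 13 is 8 days after Sep 5; 8 mod 7 = 1, so Tuesday + 1 = Wednesday.

Wednesday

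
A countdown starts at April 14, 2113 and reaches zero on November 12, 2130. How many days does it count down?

6421

Apr 14, 2113 → Apr 14, 2114: 365 days.
Apr 14, 2114 → Apr 14, 2115: 365 days.
Apr 14, 2115 → Apr 14, 2116: 366 days (Feb 29, 2116 is in that span).
Apr 14, 2116 → Apr 14, 2117: 365 days.
Apr 14, 2117 → Apr 14, 2118: 365 days.
Apr 14, 2118 → Apr 14, 2119: 365 days.
Apr 14, 2119 → Apr 14, 2120: 366 days (Feb 29, 2120 is in that span).
Apr 14, 2120 → Apr 14, 2121: 365 days.
Apr 14, 2121 → Apr 14, 2122: 365 days.
Apr 14, 2122 → Apr 14, 2123: 365 days.
Apr 14, 2123 → Apr 14, 2124: 366 days (Feb 29, 2124 is in that span).
Apr 14, 2124 → Apr 14, 2125: 365 days.
Apr 14, 2125 → Apr 14, 2126: 365 days.
Apr 14, 2126 → Apr 14, 2127: 365 days.
Apr 14, 2127 → Apr 14, 2128: 366 days (Feb 29, 2128 is in that span).
Apr 14, 2128 → Apr 14, 2129: 365 days.
Apr 14, 2129 → Apr 14, 2130: 365 days.
Apr 14, 2130 → May 14, 2130: 30 days (April has 30).
May 14, 2130 → Jun 14, 2130: 31 days (May has 31).
Jun 14, 2130 → Jul 14, 2130: 30 days (June has 30).
Jul 14, 2130 → Aug 14, 2130: 31 days (July has 31).
Aug 14, 2130 → Sep 14, 2130: 31 days (August has 31).
Sep 14, 2130 → Oct 14, 2130: 30 days (September has 30).
Oct 14, 2130 → Nov 12, 2130: 29 days.
Total: 6421 days.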